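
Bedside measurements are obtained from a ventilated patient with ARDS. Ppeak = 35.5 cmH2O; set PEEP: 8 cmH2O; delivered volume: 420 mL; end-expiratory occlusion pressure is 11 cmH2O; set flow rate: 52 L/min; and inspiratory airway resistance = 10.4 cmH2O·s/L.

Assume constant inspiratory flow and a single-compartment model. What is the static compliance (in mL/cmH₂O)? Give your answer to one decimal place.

Flow: 52 L/min ÷ 60 = 0.8667 L/s.
Total PEEP = 11 cmH2O (set 8 + intrinsic 3); this is the baseline alveolar pressure.
Equation of motion (constant flow): PIP = Vt/C + R·V̇ + PEEP.
Vt/C = PIP − R·V̇ − PEEP = 35.5 − 10.4×0.8667 − 11 = 35.5 − 9.014 − 11 = 15.486 cmH2O.
C = Vt / 15.486 = 420 / 15.486 = 27.121 mL/cmH2O.

27.1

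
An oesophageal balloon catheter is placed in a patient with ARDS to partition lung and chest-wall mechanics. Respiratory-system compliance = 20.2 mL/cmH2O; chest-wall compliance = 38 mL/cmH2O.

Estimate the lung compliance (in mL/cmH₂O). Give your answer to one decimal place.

43.1

1/CL = 1/Crs − 1/Ccw.
1/CL = 1/20.2 − 1/38 = 0.02319.
CL = 43.122 mL/cmH2O.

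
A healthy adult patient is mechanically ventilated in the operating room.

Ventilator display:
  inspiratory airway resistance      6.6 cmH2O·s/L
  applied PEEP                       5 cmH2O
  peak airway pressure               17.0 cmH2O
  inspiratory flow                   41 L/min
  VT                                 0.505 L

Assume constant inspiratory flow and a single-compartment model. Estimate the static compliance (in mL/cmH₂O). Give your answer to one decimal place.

Flow: 41 L/min ÷ 60 = 0.6833 L/s.
Equation of motion (constant flow): PIP = Vt/C + R·V̇ + PEEP.
Vt/C = PIP − R·V̇ − PEEP = 17.0 − 6.6×0.6833 − 5 = 17.0 − 4.51 − 5 = 7.49 cmH2O.
C = Vt / 7.49 = 505 / 7.49 = 67.423 mL/cmH2O.

67.4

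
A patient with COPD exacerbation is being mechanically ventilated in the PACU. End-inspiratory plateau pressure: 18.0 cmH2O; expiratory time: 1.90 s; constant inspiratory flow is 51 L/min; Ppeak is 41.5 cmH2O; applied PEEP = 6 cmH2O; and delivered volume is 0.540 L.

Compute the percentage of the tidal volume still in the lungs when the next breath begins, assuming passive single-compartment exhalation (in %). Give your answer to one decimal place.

21.7

Flow: 51 L/min ÷ 60 = 0.85 L/s.
R = (PIP − Pplat)/V̇ = (41.5 − 18.0) / 0.85 = 23.5/0.85 = 27.647 cmH2O·s/L.
C = Vt/(Pplat − PEEP) = 540.0 / (18.0 − 6) = 540.0/12.0 = 45.0 mL/cmH2O.
τ = R × C = 27.647 × 0.045 L/cmH2O = 1.244 s.
Fraction remaining at end-expiration = e^(−Te/τ) = e^(−1.90/1.244) = 0.2171 → 21.71%.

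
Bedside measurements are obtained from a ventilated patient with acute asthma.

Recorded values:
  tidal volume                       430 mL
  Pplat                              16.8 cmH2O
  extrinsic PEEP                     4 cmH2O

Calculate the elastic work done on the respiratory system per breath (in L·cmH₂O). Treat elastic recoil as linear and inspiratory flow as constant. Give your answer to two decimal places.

Elastic work ≈ ½ × (Pplat − PEEP) × Vt = 0.5 × (16.8 − 4) × 0.430 L = 0.5 × 12.8 × 0.430 = 2.752 L·cmH2O.

2.75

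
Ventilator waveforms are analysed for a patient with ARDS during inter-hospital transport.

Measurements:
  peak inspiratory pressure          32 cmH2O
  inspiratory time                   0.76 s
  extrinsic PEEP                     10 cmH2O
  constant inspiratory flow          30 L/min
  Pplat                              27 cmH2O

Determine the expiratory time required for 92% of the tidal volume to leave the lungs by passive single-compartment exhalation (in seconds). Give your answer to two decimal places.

0.56

Flow: 30 L/min ÷ 60 = 0.5 L/s.
Vt = flow × Ti = 0.5 L/s × 0.76 s × 1000 mL/L = 380.0 mL.
R = (PIP − Pplat)/V̇ = (32 − 27) / 0.5 = 5.0/0.5 = 10.0 cmH2O·s/L.
C = Vt/(Pplat − PEEP) = 380.0 / (27 − 10) = 380.0/17.0 = 22.353 mL/cmH2O.
τ = R × C = 10.0 × 0.02235 L/cmH2O = 0.2235 s.
t = −τ·ln(1 − 0.92) = −0.2235·ln(0.08) = 0.5645 s.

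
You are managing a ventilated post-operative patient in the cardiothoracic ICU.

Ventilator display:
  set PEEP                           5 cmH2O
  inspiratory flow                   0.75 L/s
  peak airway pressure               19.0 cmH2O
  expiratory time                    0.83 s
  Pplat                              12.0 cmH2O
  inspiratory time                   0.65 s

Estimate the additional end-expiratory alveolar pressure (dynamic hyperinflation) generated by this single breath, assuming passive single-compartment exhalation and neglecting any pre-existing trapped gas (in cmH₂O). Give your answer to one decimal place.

2.0

Vt = flow × Ti = 0.75 L/s × 0.65 s × 1000 mL/L = 487.5 mL.
R = (PIP − Pplat)/V̇ = (19.0 − 12.0) / 0.75 = 7.0/0.75 = 9.333 cmH2O·s/L.
C = Vt/(Pplat − PEEP) = 487.5 / (12.0 − 5) = 487.5/7.0 = 69.643 mL/cmH2O.
τ = R × C = 9.333 × 0.06964 L/cmH2O = 0.65 s.
Fraction remaining = e^(−Te/τ) = e^(−0.83/0.65) = 0.2789; trapped volume = 487.5 × 0.2789 = 135.96 mL.
Additional alveolar pressure from trapping ≈ V_trapped / C = 135.96 / 69.643 = 1.952 cmH2O.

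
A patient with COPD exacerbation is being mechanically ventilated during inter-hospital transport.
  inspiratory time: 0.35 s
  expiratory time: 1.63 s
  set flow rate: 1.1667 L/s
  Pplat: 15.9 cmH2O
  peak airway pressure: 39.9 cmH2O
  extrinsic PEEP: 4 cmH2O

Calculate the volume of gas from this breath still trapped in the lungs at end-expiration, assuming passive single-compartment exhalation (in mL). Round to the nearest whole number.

41

Vt = flow × Ti = 1.1667 L/s × 0.35 s × 1000 mL/L = 408.35 mL.
R = (PIP − Pplat)/V̇ = (39.9 − 15.9) / 1.1667 = 24.0/1.1667 = 20.571 cmH2O·s/L.
C = Vt/(Pplat − PEEP) = 408.35 / (15.9 − 4) = 408.35/11.9 = 34.315 mL/cmH2O.
τ = R × C = 20.571 × 0.03432 L/cmH2O = 0.706 s.
Fraction remaining = e^(−Te/τ) = e^(−1.63/0.706) = 0.09938.
Trapped volume = 408.35 × 0.09938 = 40.582 mL.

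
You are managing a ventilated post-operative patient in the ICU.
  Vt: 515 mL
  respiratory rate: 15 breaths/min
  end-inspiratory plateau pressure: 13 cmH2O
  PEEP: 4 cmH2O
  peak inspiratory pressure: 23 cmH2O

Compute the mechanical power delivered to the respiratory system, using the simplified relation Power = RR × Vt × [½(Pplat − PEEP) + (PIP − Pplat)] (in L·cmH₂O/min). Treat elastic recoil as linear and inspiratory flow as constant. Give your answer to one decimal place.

Per-breath work = Vt × [½(Pplat−PEEP) + (PIP−Pplat)] = 0.515 × [0.5×9.0 + 10.0] = 0.515 × 14.5 = 7.468 L·cmH2O.
Power = 15 × 7.468 = 112.02 L·cmH2O/min.

112.0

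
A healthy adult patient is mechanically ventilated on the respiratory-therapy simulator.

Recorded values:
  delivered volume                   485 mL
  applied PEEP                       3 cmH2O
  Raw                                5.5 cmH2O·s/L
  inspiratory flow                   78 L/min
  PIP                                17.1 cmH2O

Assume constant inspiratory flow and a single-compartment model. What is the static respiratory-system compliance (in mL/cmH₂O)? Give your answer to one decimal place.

69.8

Flow: 78 L/min ÷ 60 = 1.3 L/s.
Equation of motion (constant flow): PIP = Vt/C + R·V̇ + PEEP.
Vt/C = PIP − R·V̇ − PEEP = 17.1 − 5.5×1.3 − 3 = 17.1 − 7.15 − 3 = 6.95 cmH2O.
C = Vt / 6.95 = 485 / 6.95 = 69.784 mL/cmH2O.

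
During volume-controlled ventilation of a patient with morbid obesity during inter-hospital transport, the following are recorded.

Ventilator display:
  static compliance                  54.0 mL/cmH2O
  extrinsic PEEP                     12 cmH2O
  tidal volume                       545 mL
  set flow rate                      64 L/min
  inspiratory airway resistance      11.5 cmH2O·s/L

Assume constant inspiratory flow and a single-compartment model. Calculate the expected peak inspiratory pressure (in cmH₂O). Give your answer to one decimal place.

34.4

Flow: 64 L/min ÷ 60 = 1.0667 L/s.
Equation of motion (constant flow): PIP = Vt/C + R·V̇ + PEEP.
PIP = 545/54.0 + 11.5×1.0667 + 12 = 10.093 + 12.267 + 12 = 34.36 cmH2O.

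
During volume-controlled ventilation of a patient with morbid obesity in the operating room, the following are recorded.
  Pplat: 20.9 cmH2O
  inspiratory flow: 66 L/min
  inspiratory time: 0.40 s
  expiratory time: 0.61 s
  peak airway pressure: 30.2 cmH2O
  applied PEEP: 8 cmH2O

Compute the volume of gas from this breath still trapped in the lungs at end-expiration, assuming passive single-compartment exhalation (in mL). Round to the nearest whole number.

53

Flow: 66 L/min ÷ 60 = 1.1 L/s.
Vt = flow × Ti = 1.1 L/s × 0.40 s × 1000 mL/L = 440.0 mL.
R = (PIP − Pplat)/V̇ = (30.2 − 20.9) / 1.1 = 9.3/1.1 = 8.455 cmH2O·s/L.
C = Vt/(Pplat − PEEP) = 440.0 / (20.9 − 8) = 440.0/12.9 = 34.109 mL/cmH2O.
τ = R × C = 8.455 × 0.03411 L/cmH2O = 0.2884 s.
Fraction remaining = e^(−Te/τ) = e^(−0.61/0.2884) = 0.1206.
Trapped volume = 440.0 × 0.1206 = 53.064 mL.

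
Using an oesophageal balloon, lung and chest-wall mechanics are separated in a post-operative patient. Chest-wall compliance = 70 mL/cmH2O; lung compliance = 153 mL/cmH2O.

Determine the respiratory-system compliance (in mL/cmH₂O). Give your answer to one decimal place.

Lung and chest wall are elastances in series: 1/Crs = 1/CL + 1/Ccw.
1/Crs = 1/153 + 1/70 = 0.02082.
Crs = 48.031 mL/cmH2O.

48.0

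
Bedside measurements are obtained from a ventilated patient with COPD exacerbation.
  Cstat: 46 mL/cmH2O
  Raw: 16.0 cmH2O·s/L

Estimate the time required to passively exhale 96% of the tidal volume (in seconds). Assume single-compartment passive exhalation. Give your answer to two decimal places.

2.37

τ = R × C = 16.0 × 46 mL/cmH2O = 16.0 × 0.046 L/cmH2O = 0.736 s.
Exhaled fraction f = 1 − e^(−t/τ) → t = −τ·ln(1 − f) = −0.736·ln(0.04) = 2.369 s.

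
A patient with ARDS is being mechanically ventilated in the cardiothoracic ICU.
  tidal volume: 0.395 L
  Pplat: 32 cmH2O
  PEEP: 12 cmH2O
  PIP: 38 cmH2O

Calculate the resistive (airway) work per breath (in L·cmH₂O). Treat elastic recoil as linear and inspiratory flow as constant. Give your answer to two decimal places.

With constant inspiratory flow the resistive pressure is constant at PIP − Pplat = 38 − 32 = 6.0 cmH2O, so resistive work = 6.0 × 0.395 = 2.37 L·cmH2O.

2.37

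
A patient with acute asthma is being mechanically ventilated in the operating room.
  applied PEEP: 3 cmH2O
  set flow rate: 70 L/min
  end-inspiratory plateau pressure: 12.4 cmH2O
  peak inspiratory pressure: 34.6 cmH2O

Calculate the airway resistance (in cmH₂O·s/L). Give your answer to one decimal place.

Flow: 70 L/min ÷ 60 = 1.1667 L/s.
Raw = (PIP − Pplat) / flow = (34.6 − 12.4) / 1.1667 = 22.2 / 1.1667 = 19.028 cmH2O·s/L.

19.0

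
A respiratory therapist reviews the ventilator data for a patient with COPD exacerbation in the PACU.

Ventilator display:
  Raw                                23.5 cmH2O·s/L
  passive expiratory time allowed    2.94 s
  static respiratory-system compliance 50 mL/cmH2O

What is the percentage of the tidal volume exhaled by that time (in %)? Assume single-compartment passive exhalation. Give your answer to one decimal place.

91.8

τ = R × C = 23.5 × 50 mL/cmH2O = 23.5 × 0.050 L/cmH2O = 1.175 s.
Passive exhalation: V(t)/V₀ = e^(−t/τ) = e^(−2.94/1.175) = 0.08191.
Fraction exhaled = 1 − 0.08191 = 0.9181 → 91.81%.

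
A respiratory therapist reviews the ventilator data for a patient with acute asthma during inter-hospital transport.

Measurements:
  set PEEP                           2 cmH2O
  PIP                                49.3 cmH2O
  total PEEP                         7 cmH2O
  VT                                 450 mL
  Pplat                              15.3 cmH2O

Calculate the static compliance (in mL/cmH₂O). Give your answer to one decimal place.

54.2

End-expiratory occlusion gives total PEEP = 7 cmH2O (intrinsic PEEP = 7 − 2 = 5). Use total PEEP for the elastic gradient.
Cstat = Vt / (Pplat − PEEPtotal) = 450 / (15.3 − 7) = 450 / 8.3 = 54.217 mL/cmH2O.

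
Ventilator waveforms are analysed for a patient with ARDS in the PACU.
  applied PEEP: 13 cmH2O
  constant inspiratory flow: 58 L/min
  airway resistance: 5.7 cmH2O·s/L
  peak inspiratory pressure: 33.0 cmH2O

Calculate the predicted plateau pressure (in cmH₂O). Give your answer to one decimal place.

Flow: 58 L/min ÷ 60 = 0.9667 L/s.
Pplat = PIP − Raw × flow = 33.0 − 5.7 × 0.9667 = 33.0 − 5.51 = 27.49 cmH2O.

27.5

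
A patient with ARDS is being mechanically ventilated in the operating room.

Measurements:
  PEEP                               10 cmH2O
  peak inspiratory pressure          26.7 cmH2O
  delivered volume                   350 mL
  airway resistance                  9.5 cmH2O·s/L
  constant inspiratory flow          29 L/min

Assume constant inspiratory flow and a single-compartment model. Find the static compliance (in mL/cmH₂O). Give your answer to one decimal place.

28.9

Flow: 29 L/min ÷ 60 = 0.4833 L/s.
Equation of motion (constant flow): PIP = Vt/C + R·V̇ + PEEP.
Vt/C = PIP − R·V̇ − PEEP = 26.7 − 9.5×0.4833 − 10 = 26.7 − 4.591 − 10 = 12.109 cmH2O.
C = Vt / 12.109 = 350 / 12.109 = 28.904 mL/cmH2O.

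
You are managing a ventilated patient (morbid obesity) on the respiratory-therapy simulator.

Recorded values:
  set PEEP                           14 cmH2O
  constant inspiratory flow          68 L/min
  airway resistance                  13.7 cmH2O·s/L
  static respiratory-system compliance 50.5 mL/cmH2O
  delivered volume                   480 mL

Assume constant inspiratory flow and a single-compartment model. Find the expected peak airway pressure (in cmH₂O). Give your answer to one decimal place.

39.0

Flow: 68 L/min ÷ 60 = 1.1333 L/s.
Equation of motion (constant flow): PIP = Vt/C + R·V̇ + PEEP.
PIP = 480/50.5 + 13.7×1.1333 + 14 = 9.505 + 15.526 + 14 = 39.031 cmH2O.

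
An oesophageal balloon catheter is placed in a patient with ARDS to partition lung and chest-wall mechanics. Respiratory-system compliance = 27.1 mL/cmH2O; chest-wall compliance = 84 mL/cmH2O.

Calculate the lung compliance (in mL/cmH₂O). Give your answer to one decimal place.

1/CL = 1/Crs − 1/Ccw.
1/CL = 1/27.1 − 1/84 = 0.025.
CL = 40.0 mL/cmH2O.

40.0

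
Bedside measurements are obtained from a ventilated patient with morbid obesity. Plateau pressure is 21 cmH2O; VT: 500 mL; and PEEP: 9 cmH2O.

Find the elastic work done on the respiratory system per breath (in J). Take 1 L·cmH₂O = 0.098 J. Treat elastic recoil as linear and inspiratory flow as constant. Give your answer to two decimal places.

0.29

Elastic work ≈ ½ × (Pplat − PEEP) × Vt = 0.5 × (21 − 9) × 0.500 L = 0.5 × 12.0 × 0.500 = 3.0 L·cmH2O.
× 0.098 J/(L·cmH2O) → 0.294 J.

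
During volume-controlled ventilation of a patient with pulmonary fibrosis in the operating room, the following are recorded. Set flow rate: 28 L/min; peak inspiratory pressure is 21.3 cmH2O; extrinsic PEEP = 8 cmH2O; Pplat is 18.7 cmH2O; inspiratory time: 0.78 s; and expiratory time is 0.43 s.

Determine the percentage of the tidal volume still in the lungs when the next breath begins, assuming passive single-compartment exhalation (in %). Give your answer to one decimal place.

10.3

Flow: 28 L/min ÷ 60 = 0.4667 L/s.
Vt = flow × Ti = 0.4667 L/s × 0.78 s × 1000 mL/L = 364.03 mL.
R = (PIP − Pplat)/V̇ = (21.3 − 18.7) / 0.4667 = 2.6/0.4667 = 5.571 cmH2O·s/L.
C = Vt/(Pplat − PEEP) = 364.03 / (18.7 − 8) = 364.03/10.7 = 34.021 mL/cmH2O.
τ = R × C = 5.571 × 0.03402 L/cmH2O = 0.1895 s.
Fraction remaining at end-expiration = e^(−Te/τ) = e^(−0.43/0.1895) = 0.1034 → 10.34%.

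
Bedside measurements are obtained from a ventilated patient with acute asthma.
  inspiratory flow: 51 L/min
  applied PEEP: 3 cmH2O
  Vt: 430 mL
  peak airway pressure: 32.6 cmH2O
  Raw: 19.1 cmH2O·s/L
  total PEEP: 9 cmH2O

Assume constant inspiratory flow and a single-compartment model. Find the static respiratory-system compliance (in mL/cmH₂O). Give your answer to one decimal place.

58.4

Flow: 51 L/min ÷ 60 = 0.85 L/s.
Total PEEP = 9 cmH2O (set 3 + intrinsic 6); this is the baseline alveolar pressure.
Equation of motion (constant flow): PIP = Vt/C + R·V̇ + PEEP.
Vt/C = PIP − R·V̇ − PEEP = 32.6 − 19.1×0.85 − 9 = 32.6 − 16.235 − 9 = 7.365 cmH2O.
C = Vt / 7.365 = 430 / 7.365 = 58.384 mL/cmH2O.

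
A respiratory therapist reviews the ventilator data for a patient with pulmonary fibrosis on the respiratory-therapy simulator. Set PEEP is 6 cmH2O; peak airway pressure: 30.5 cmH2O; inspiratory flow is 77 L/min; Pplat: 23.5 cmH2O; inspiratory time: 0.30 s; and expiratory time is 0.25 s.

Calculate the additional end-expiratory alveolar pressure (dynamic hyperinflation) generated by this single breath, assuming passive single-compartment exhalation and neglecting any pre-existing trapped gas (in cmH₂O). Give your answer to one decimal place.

Flow: 77 L/min ÷ 60 = 1.2833 L/s.
Vt = flow × Ti = 1.2833 L/s × 0.30 s × 1000 mL/L = 384.99 mL.
R = (PIP − Pplat)/V̇ = (30.5 − 23.5) / 1.2833 = 7.0/1.2833 = 5.455 cmH2O·s/L.
C = Vt/(Pplat − PEEP) = 384.99 / (23.5 − 6) = 384.99/17.5 = 21.999 mL/cmH2O.
τ = R × C = 5.455 × 0.022 L/cmH2O = 0.12 s.
Fraction remaining = e^(−Te/τ) = e^(−0.25/0.12) = 0.1245; trapped volume = 384.99 × 0.1245 = 47.931 mL.
Additional alveolar pressure from trapping ≈ V_trapped / C = 47.931 / 21.999 = 2.179 cmH2O.

2.2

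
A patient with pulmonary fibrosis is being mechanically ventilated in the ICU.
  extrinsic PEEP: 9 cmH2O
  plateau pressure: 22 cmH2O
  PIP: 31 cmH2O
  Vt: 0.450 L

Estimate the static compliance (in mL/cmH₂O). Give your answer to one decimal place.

Cstat = Vt / (Pplat − PEEP) = 450 / (22 − 9) = 450 / 13.0 = 34.615 mL/cmH2O.

34.6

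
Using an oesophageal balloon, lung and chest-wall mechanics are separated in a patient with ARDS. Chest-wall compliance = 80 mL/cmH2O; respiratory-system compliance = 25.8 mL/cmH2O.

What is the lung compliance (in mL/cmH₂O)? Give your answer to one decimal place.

1/CL = 1/Crs − 1/Ccw.
1/CL = 1/25.8 − 1/80 = 0.02626.
CL = 38.081 mL/cmH2O.

38.1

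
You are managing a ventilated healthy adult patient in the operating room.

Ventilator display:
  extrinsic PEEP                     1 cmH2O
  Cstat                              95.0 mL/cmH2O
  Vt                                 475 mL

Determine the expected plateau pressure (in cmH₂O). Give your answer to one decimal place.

Pplat = PEEP + Vt / Cstat = 1 + 475 / 95.0 = 1 + 5.0 = 6.0 cmH2O.

6.0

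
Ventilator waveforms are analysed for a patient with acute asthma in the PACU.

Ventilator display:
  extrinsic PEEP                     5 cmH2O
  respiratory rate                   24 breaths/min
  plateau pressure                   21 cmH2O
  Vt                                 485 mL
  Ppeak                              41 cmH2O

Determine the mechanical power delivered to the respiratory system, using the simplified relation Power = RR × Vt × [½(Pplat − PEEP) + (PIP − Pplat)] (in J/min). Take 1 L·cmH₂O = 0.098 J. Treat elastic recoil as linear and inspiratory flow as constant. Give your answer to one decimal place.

Per-breath work = Vt × [½(Pplat−PEEP) + (PIP−Pplat)] = 0.485 × [0.5×16.0 + 20.0] = 0.485 × 28.0 = 13.58 L·cmH2O.
Power = 24 × 13.58 = 325.92 L·cmH2O/min.
× 0.098 J/(L·cmH2O) → 31.94 J/min.

31.9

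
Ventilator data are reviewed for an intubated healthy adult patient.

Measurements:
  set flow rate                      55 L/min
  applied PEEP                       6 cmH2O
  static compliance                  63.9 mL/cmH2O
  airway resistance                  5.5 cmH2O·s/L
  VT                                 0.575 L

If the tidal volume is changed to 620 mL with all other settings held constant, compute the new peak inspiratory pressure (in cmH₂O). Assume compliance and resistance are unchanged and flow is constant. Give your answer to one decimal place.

20.7

Flow: 55 L/min ÷ 60 = 0.9167 L/s.
PIP = Vt/C + R·V̇ + PEEP (constant-flow equation of motion).
Only the elastic term changes: ΔPIP = ΔVt / C = (620 − 575) / 63.9 = 0.7042 cmH2O.
Original PIP = 575/63.9 + 5.5×0.9167 + 6 = 20.04 cmH2O; new PIP = 20.04 + (0.7042) = 20.744 cmH2O.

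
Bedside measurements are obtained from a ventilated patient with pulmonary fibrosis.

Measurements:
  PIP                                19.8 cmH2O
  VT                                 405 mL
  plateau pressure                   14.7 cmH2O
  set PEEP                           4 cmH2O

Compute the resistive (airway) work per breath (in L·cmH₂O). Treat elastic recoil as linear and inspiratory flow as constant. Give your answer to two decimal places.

2.07

With constant inspiratory flow the resistive pressure is constant at PIP − Pplat = 19.8 − 14.7 = 5.1 cmH2O, so resistive work = 5.1 × 0.405 = 2.066 L·cmH2O.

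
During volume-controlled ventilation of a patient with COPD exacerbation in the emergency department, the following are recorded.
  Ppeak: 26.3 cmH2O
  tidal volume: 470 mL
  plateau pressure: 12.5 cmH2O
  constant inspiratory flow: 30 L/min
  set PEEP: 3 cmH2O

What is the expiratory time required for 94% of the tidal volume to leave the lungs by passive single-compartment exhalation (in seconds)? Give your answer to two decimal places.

3.84

Flow: 30 L/min ÷ 60 = 0.5 L/s.
R = (PIP − Pplat)/V̇ = (26.3 − 12.5) / 0.5 = 13.8/0.5 = 27.6 cmH2O·s/L.
C = Vt/(Pplat − PEEP) = 470.0 / (12.5 − 3) = 470.0/9.5 = 49.474 mL/cmH2O.
τ = R × C = 27.6 × 0.04947 L/cmH2O = 1.365 s.
t = −τ·ln(1 − 0.94) = −1.365·ln(0.06) = 3.84 s.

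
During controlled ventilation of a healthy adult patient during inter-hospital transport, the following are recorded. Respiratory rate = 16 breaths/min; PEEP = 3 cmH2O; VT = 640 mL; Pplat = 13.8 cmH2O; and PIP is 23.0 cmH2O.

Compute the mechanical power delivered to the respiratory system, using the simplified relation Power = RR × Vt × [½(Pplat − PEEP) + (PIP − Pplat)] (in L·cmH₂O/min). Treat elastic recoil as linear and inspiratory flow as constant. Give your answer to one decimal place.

Per-breath work = Vt × [½(Pplat−PEEP) + (PIP−Pplat)] = 0.640 × [0.5×10.8 + 9.2] = 0.640 × 14.6 = 9.344 L·cmH2O.
Power = 16 × 9.344 = 149.5 L·cmH2O/min.

149.5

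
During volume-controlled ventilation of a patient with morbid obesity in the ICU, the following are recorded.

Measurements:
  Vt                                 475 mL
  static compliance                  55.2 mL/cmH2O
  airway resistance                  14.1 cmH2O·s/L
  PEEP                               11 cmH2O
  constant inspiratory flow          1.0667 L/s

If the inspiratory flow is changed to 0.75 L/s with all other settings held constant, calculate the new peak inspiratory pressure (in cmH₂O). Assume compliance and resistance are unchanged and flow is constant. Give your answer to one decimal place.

30.2

PIP = Vt/C + R·V̇ + PEEP (constant-flow equation of motion).
Only the resistive term changes: ΔPIP = R × ΔV̇ = 14.1 × (0.75 − 1.0667) = 14.1 × -0.3167 = -4.465 cmH2O.
Original PIP = 475/55.2 + 14.1×1.0667 + 11 = 34.646 cmH2O; new PIP = 34.646 + (-4.465) = 30.181 cmH2O.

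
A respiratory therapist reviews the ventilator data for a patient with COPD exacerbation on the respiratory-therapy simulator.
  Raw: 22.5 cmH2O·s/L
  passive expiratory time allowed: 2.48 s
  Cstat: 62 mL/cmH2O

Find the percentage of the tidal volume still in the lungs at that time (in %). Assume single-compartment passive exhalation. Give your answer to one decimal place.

τ = R × C = 22.5 × 62 mL/cmH2O = 22.5 × 0.062 L/cmH2O = 1.395 s.
Passive exhalation: V(t)/V₀ = e^(−t/τ) = e^(−2.48/1.395) = 0.169.
Fraction remaining = 0.169 → 16.9%.

16.9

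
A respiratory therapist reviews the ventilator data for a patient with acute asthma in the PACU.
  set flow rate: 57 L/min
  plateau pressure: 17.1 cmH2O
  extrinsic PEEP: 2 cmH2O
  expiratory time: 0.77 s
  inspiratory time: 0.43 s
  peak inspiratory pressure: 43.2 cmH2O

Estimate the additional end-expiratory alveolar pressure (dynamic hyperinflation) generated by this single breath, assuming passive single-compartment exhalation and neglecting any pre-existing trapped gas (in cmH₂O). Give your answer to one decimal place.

5.4

Flow: 57 L/min ÷ 60 = 0.95 L/s.
Vt = flow × Ti = 0.95 L/s × 0.43 s × 1000 mL/L = 408.5 mL.
R = (PIP − Pplat)/V̇ = (43.2 − 17.1) / 0.95 = 26.1/0.95 = 27.474 cmH2O·s/L.
C = Vt/(Pplat − PEEP) = 408.5 / (17.1 − 2) = 408.5/15.1 = 27.053 mL/cmH2O.
τ = R × C = 27.474 × 0.02705 L/cmH2O = 0.7432 s.
Fraction remaining = e^(−Te/τ) = e^(−0.77/0.7432) = 0.3548; trapped volume = 408.5 × 0.3548 = 144.94 mL.
Additional alveolar pressure from trapping ≈ V_trapped / C = 144.94 / 27.053 = 5.358 cmH2O.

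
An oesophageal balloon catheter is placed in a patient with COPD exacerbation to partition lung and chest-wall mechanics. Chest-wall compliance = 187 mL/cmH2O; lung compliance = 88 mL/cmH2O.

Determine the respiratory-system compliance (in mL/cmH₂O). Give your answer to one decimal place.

59.8

Lung and chest wall are elastances in series: 1/Crs = 1/CL + 1/Ccw.
1/Crs = 1/88 + 1/187 = 0.01671.
Crs = 59.844 mL/cmH2O.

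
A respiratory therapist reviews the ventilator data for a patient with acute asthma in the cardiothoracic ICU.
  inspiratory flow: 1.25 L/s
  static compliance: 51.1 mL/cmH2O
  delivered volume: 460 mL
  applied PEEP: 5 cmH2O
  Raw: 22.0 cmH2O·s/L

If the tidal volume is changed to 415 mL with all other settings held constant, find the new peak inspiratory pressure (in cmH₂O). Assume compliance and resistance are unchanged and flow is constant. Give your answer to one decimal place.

PIP = Vt/C + R·V̇ + PEEP (constant-flow equation of motion).
Only the elastic term changes: ΔPIP = ΔVt / C = (415 − 460) / 51.1 = -0.8806 cmH2O.
Original PIP = 460/51.1 + 22.0×1.25 + 5 = 41.502 cmH2O; new PIP = 41.502 + (-0.8806) = 40.621 cmH2O.

40.6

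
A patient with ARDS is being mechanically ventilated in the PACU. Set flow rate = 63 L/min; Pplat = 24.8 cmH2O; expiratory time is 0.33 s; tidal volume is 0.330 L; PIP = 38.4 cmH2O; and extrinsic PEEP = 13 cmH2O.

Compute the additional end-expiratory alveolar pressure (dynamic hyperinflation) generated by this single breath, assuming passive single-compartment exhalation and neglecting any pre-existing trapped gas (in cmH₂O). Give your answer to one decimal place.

4.7

Flow: 63 L/min ÷ 60 = 1.05 L/s.
R = (PIP − Pplat)/V̇ = (38.4 − 24.8) / 1.05 = 13.6/1.05 = 12.952 cmH2O·s/L.
C = Vt/(Pplat − PEEP) = 330.0 / (24.8 − 13) = 330.0/11.8 = 27.966 mL/cmH2O.
τ = R × C = 12.952 × 0.02797 L/cmH2O = 0.3623 s.
Fraction remaining = e^(−Te/τ) = e^(−0.33/0.3623) = 0.4022; trapped volume = 330.0 × 0.4022 = 132.73 mL.
Additional alveolar pressure from trapping ≈ V_trapped / C = 132.73 / 27.966 = 4.746 cmH2O.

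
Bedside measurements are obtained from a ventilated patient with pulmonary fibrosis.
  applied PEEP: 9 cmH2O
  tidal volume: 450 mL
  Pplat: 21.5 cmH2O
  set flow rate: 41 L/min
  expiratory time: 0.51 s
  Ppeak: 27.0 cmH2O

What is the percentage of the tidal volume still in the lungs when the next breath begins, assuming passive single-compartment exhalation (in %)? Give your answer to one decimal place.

17.2

Flow: 41 L/min ÷ 60 = 0.6833 L/s.
R = (PIP − Pplat)/V̇ = (27.0 − 21.5) / 0.6833 = 5.5/0.6833 = 8.049 cmH2O·s/L.
C = Vt/(Pplat − PEEP) = 450.0 / (21.5 − 9) = 450.0/12.5 = 36.0 mL/cmH2O.
τ = R × C = 8.049 × 0.036 L/cmH2O = 0.2898 s.
Fraction remaining at end-expiration = e^(−Te/τ) = e^(−0.51/0.2898) = 0.1721 → 17.21%.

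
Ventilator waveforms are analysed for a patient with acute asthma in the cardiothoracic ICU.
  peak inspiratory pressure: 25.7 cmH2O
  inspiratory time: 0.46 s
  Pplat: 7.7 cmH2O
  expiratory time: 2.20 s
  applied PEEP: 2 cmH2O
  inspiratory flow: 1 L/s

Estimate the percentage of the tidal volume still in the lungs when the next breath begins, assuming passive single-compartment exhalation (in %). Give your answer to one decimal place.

22.0

Vt = flow × Ti = 1 L/s × 0.46 s × 1000 mL/L = 460.0 mL.
R = (PIP − Pplat)/V̇ = (25.7 − 7.7) / 1 = 18.0/1 = 18.0 cmH2O·s/L.
C = Vt/(Pplat − PEEP) = 460.0 / (7.7 − 2) = 460.0/5.7 = 80.702 mL/cmH2O.
τ = R × C = 18.0 × 0.0807 L/cmH2O = 1.453 s.
Fraction remaining at end-expiration = e^(−Te/τ) = e^(−2.20/1.453) = 0.22 → 22.0%.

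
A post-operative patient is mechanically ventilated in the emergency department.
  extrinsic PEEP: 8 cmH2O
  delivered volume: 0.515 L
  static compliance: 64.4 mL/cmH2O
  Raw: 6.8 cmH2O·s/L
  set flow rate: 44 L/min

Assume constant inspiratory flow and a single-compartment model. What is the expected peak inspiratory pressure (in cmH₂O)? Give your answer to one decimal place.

Flow: 44 L/min ÷ 60 = 0.7333 L/s.
Equation of motion (constant flow): PIP = Vt/C + R·V̇ + PEEP.
PIP = 515/64.4 + 6.8×0.7333 + 8 = 7.997 + 4.986 + 8 = 20.983 cmH2O.

21.0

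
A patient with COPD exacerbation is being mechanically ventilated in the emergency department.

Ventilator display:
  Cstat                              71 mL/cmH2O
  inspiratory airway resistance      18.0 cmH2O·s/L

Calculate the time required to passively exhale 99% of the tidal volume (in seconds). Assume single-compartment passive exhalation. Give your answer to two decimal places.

τ = R × C = 18.0 × 71 mL/cmH2O = 18.0 × 0.071 L/cmH2O = 1.278 s.
Exhaled fraction f = 1 − e^(−t/τ) → t = −τ·ln(1 − f) = −1.278·ln(0.01) = 5.885 s.

5.89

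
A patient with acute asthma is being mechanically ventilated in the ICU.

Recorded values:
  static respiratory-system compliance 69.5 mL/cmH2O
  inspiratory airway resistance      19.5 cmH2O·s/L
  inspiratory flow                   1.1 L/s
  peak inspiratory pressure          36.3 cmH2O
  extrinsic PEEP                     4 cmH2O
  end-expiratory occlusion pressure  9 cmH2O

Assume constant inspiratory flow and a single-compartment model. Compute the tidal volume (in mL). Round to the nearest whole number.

Total PEEP = 9 cmH2O (set 4 + intrinsic 5); this is the baseline alveolar pressure.
Equation of motion (constant flow): PIP = Vt/C + R·V̇ + PEEP.
Vt/C = PIP − R·V̇ − PEEP = 36.3 − 21.45 − 9 = 5.85 cmH2O.
Vt = C × 5.85 = 69.5 × 5.85 = 406.58 mL.

407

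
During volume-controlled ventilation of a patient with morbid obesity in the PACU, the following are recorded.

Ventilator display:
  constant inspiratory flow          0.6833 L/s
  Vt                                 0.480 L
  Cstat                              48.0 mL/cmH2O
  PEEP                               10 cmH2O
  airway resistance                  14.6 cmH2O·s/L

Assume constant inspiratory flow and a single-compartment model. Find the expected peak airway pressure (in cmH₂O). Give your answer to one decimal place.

Equation of motion (constant flow): PIP = Vt/C + R·V̇ + PEEP.
PIP = 480/48.0 + 14.6×0.6833 + 10 = 10.0 + 9.976 + 10 = 29.976 cmH2O.

30.0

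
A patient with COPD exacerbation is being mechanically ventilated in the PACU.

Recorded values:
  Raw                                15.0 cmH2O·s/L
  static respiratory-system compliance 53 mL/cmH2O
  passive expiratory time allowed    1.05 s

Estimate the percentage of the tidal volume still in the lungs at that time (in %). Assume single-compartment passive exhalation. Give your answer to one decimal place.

26.7

τ = R × C = 15.0 × 53 mL/cmH2O = 15.0 × 0.053 L/cmH2O = 0.795 s.
Passive exhalation: V(t)/V₀ = e^(−t/τ) = e^(−1.05/0.795) = 0.2669.
Fraction remaining = 0.2669 → 26.69%.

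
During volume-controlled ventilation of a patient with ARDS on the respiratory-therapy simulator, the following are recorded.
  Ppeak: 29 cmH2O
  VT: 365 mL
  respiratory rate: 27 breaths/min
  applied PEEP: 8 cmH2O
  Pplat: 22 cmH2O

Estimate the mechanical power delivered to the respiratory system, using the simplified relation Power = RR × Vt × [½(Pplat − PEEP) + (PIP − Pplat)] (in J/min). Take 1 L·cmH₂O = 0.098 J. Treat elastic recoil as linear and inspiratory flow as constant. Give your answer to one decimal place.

Per-breath work = Vt × [½(Pplat−PEEP) + (PIP−Pplat)] = 0.365 × [0.5×14.0 + 7.0] = 0.365 × 14.0 = 5.11 L·cmH2O.
Power = 27 × 5.11 = 137.97 L·cmH2O/min.
× 0.098 J/(L·cmH2O) → 13.521 J/min.

13.5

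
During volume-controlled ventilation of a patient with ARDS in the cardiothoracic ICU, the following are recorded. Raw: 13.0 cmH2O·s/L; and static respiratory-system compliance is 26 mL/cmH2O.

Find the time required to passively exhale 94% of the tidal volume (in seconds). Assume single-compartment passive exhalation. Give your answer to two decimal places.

τ = R × C = 13.0 × 26 mL/cmH2O = 13.0 × 0.026 L/cmH2O = 0.338 s.
Exhaled fraction f = 1 − e^(−t/τ) → t = −τ·ln(1 − f) = −0.338·ln(0.06) = 0.9509 s.

0.95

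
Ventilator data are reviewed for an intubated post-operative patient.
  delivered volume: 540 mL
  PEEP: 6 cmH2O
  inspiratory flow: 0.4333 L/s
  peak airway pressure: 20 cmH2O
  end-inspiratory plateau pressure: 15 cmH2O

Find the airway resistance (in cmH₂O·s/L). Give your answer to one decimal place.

11.5

Raw = (PIP − Pplat) / flow = (20 − 15) / 0.4333 = 5.0 / 0.4333 = 11.539 cmH2O·s/L.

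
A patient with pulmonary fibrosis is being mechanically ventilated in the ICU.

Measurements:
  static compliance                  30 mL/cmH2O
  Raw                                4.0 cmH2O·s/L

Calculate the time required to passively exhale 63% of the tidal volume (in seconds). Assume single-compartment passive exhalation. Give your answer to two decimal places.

0.12

τ = R × C = 4.0 × 30 mL/cmH2O = 4.0 × 0.030 L/cmH2O = 0.12 s.
Exhaled fraction f = 1 − e^(−t/τ) → t = −τ·ln(1 − f) = −0.12·ln(0.37) = 0.1193 s.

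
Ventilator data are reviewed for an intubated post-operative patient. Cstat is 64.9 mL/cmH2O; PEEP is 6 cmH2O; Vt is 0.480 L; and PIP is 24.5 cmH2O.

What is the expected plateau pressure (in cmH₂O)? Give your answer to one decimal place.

Pplat = PEEP + Vt / Cstat = 6 + 480 / 64.9 = 6 + 7.396 = 13.396 cmH2O.

13.4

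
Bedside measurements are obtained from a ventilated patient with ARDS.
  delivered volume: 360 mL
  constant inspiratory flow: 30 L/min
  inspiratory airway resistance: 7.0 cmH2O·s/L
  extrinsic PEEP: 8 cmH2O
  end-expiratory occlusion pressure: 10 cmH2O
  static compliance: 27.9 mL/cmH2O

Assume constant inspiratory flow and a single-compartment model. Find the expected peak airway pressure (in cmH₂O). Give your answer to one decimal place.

26.4

Flow: 30 L/min ÷ 60 = 0.5 L/s.
Total PEEP = 10 cmH2O (set 8 + intrinsic 2); this is the baseline alveolar pressure.
Equation of motion (constant flow): PIP = Vt/C + R·V̇ + PEEP.
PIP = 360/27.9 + 7.0×0.5 + 10 = 12.903 + 3.5 + 10 = 26.403 cmH2O.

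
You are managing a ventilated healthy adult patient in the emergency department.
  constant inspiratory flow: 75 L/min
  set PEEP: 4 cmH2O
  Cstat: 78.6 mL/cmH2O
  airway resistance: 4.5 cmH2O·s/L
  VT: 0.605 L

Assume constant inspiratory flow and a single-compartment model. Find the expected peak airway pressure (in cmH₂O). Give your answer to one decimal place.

17.3

Flow: 75 L/min ÷ 60 = 1.25 L/s.
Equation of motion (constant flow): PIP = Vt/C + R·V̇ + PEEP.
PIP = 605/78.6 + 4.5×1.25 + 4 = 7.697 + 5.625 + 4 = 17.322 cmH2O.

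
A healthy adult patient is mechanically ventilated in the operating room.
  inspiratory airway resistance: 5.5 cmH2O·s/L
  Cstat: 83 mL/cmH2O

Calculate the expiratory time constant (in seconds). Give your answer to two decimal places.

τ = R × C = 5.5 × 83 mL/cmH2O = 5.5 × 0.083 L/cmH2O = 0.4565 s.

0.46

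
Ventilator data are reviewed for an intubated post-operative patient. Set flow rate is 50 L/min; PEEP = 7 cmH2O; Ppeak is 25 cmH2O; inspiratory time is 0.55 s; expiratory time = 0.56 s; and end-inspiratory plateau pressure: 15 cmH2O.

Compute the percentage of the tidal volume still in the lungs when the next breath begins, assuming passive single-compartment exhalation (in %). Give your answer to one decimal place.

Flow: 50 L/min ÷ 60 = 0.8333 L/s.
Vt = flow × Ti = 0.8333 L/s × 0.55 s × 1000 mL/L = 458.32 mL.
R = (PIP − Pplat)/V̇ = (25 − 15) / 0.8333 = 10.0/0.8333 = 12.0 cmH2O·s/L.
C = Vt/(Pplat − PEEP) = 458.32 / (15 − 7) = 458.32/8.0 = 57.29 mL/cmH2O.
τ = R × C = 12.0 × 0.05729 L/cmH2O = 0.6875 s.
Fraction remaining at end-expiration = e^(−Te/τ) = e^(−0.56/0.6875) = 0.4428 → 44.28%.

44.3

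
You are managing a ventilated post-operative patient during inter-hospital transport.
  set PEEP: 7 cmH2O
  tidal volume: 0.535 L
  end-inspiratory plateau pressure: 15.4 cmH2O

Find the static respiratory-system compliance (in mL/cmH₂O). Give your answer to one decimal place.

Cstat = Vt / (Pplat − PEEP) = 535 / (15.4 − 7) = 535 / 8.4 = 63.69 mL/cmH2O.

63.7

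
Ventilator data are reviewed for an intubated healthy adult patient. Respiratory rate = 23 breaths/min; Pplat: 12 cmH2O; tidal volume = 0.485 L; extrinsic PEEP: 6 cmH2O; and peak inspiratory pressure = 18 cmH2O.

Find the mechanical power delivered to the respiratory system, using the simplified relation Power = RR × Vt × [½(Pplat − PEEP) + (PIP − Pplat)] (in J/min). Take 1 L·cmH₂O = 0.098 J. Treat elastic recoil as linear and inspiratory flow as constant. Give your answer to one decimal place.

9.8

Per-breath work = Vt × [½(Pplat−PEEP) + (PIP−Pplat)] = 0.485 × [0.5×6.0 + 6.0] = 0.485 × 9.0 = 4.365 L·cmH2O.
Power = 23 × 4.365 = 100.4 L·cmH2O/min.
× 0.098 J/(L·cmH2O) → 9.839 J/min.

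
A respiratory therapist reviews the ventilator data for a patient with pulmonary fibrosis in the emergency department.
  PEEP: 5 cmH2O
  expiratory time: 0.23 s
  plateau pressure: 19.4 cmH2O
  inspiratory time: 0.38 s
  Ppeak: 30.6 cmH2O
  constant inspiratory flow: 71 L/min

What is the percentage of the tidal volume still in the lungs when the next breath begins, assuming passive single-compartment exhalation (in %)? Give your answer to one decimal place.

45.9

Flow: 71 L/min ÷ 60 = 1.1833 L/s.
Vt = flow × Ti = 1.1833 L/s × 0.38 s × 1000 mL/L = 449.65 mL.
R = (PIP − Pplat)/V̇ = (30.6 − 19.4) / 1.1833 = 11.2/1.1833 = 9.465 cmH2O·s/L.
C = Vt/(Pplat − PEEP) = 449.65 / (19.4 − 5) = 449.65/14.4 = 31.226 mL/cmH2O.
τ = R × C = 9.465 × 0.03123 L/cmH2O = 0.2956 s.
Fraction remaining at end-expiration = e^(−Te/τ) = e^(−0.23/0.2956) = 0.4593 → 45.93%.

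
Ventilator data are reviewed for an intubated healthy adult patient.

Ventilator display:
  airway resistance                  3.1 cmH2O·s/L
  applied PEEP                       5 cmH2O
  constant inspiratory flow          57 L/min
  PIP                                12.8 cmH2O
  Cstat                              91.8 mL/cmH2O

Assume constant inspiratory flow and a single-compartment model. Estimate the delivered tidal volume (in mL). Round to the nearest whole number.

446

Flow: 57 L/min ÷ 60 = 0.95 L/s.
Equation of motion (constant flow): PIP = Vt/C + R·V̇ + PEEP.
Vt/C = PIP − R·V̇ − PEEP = 12.8 − 2.945 − 5 = 4.855 cmH2O.
Vt = C × 4.855 = 91.8 × 4.855 = 445.69 mL.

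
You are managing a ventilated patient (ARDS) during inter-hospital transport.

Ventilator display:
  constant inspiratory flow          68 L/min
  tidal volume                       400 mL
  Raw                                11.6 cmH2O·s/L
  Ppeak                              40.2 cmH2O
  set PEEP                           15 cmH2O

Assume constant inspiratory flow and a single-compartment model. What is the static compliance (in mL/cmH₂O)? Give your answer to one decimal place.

Flow: 68 L/min ÷ 60 = 1.1333 L/s.
Equation of motion (constant flow): PIP = Vt/C + R·V̇ + PEEP.
Vt/C = PIP − R·V̇ − PEEP = 40.2 − 11.6×1.1333 − 15 = 40.2 − 13.146 − 15 = 12.054 cmH2O.
C = Vt / 12.054 = 400 / 12.054 = 33.184 mL/cmH2O.

33.2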